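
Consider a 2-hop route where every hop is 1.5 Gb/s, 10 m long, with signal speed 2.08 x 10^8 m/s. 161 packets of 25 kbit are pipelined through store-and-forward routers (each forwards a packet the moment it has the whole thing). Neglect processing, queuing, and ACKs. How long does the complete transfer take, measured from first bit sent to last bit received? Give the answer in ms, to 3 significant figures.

2.70 ms

Per-hop transmission t_tx = L/R = 25000/1500000000 = 0.0166667 ms.
Per-hop propagation t_prop = 10/208000000 = 4.80769e-05 ms.
Pipeline fill: first packet needs 2·t_tx to clear all hops; remaining 160 packets each add one t_tx.
Total = (2+161-1)·t_tx + 2·t_prop = 162·0.0166667 + 2·4.80769e-05 = 2.70 ms.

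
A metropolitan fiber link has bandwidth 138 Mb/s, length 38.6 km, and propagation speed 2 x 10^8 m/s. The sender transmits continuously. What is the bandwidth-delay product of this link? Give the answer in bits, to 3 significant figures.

26600 bits

Propagation delay = 38600 / 200000000 = 0.000193 s.
BDP = R × t_prop = 138000000 × 0.000193 = 26634 bits.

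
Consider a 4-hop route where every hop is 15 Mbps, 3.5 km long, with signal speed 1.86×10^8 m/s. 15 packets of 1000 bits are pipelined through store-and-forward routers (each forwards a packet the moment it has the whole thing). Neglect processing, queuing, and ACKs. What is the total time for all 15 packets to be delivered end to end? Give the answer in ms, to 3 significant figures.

Per-hop transmission t_tx = L/R = 1000/15000000 = 0.0666667 ms.
Per-hop propagation t_prop = 3500/186000000 = 0.0188172 ms.
Pipeline fill: first packet needs 4·t_tx to clear all hops; remaining 14 packets each add one t_tx.
Total = (4+15-1)·t_tx + 4·t_prop = 18·0.0666667 + 4·0.0188172 = 1.28 ms.

1.28 ms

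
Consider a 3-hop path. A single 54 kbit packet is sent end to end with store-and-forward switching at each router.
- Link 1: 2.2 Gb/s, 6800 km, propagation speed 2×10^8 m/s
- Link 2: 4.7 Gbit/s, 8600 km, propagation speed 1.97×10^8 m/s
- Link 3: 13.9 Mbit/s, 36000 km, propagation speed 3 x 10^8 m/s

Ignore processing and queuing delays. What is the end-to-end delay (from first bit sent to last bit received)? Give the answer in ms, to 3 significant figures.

L = 54000 bits.
Transmission delays (L/R per hop): 0.0245455, 0.0114894, 3.88489 ms; sum = 3.92093 ms.
Propagation delays (d/s per hop): 34, 43.6548, 120 ms; sum = 197.655 ms.
End-to-end = 202 ms.

202 ms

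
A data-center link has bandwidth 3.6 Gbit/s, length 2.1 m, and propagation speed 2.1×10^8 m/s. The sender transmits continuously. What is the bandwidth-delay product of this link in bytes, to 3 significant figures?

4.50 bytes

Propagation delay = 2.1 / 210000000 = 1e-08 s.
BDP = R × t_prop = 3600000000 × 1e-08 = 36 bits.
In bytes: 36/8 = 4.50 bytes.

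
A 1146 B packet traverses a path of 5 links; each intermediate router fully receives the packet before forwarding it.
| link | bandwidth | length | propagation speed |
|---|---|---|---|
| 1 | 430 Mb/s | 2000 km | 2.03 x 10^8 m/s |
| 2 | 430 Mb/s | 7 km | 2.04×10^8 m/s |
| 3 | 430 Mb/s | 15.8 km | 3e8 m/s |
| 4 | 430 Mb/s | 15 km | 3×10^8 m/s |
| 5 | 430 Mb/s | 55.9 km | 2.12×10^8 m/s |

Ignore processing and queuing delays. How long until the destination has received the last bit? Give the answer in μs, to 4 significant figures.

10360 μs

L = 1146 × 8 = 9168 bits.
Transmission delay per hop = L/R = 9168/430000000 = 21.3209 μs; 5 hops → 106.605 μs.
Propagation delays (d/s per hop): 9852.22, 34.3137, 52.6667, 50, 263.679 μs; sum = 10252.9 μs.
End-to-end = 10360 μs.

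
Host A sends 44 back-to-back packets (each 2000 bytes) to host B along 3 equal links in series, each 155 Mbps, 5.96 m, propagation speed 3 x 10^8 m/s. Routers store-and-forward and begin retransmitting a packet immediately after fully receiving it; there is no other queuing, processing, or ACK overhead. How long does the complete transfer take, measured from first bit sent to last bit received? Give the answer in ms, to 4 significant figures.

Per-hop transmission t_tx = L/R = 16000/155000000 = 0.103226 ms.
Per-hop propagation t_prop = 5.96/300000000 = 1.98667e-05 ms.
Pipeline fill: first packet needs 3·t_tx to clear all hops; remaining 43 packets each add one t_tx.
Total = (3+44-1)·t_tx + 3·t_prop = 46·0.103226 + 3·1.98667e-05 = 4.748 ms.

4.748 ms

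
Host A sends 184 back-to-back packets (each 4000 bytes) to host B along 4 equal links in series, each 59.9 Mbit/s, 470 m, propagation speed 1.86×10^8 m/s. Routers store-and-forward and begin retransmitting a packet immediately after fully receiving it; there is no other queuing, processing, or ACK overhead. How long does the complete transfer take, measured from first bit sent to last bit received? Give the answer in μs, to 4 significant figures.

Per-hop transmission t_tx = L/R = 32000/59900000 = 534.224 μs.
Per-hop propagation t_prop = 470/186000000 = 2.52688 μs.
Pipeline fill: first packet needs 4·t_tx to clear all hops; remaining 183 packets each add one t_tx.
Total = (4+184-1)·t_tx + 4·t_prop = 187·534.224 + 4·2.52688 = 99910 μs.

99910 μs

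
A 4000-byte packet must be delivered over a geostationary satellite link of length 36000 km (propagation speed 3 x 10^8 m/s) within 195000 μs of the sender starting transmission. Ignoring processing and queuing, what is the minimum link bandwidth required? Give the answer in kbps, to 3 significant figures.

427 kbps

L = 32000 bits.
Propagation delay = 36000000 / 300000000 = 120000 μs.
Transmission budget = 195000 − 120000 = 75000 μs.
R ≥ L / t_tx = 32000 bits / 0.075 s = 427 kbps.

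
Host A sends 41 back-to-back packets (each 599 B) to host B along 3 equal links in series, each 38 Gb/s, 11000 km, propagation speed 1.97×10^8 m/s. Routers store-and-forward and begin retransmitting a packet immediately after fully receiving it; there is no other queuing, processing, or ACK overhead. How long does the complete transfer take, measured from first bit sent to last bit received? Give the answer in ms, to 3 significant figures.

Per-hop transmission t_tx = L/R = 4792/38000000000 = 0.000126105 ms.
Per-hop propagation t_prop = 11000000/197000000 = 55.8376 ms.
Pipeline fill: first packet needs 3·t_tx to clear all hops; remaining 40 packets each add one t_tx.
Total = (3+41-1)·t_tx + 3·t_prop = 43·0.000126105 + 3·55.8376 = 168 ms.

168 ms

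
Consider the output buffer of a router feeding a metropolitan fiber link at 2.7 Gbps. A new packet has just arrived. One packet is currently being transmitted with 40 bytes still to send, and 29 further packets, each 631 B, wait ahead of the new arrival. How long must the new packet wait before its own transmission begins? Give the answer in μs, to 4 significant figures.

Each queued packet: L/R = 5048/2700000000 = 1.86963 μs.
29 queued → 54.2193 μs.
Plus remaining 320 bits of current packet: 0.118519 μs.
Queuing delay = 54.34 μs.

54.34 μs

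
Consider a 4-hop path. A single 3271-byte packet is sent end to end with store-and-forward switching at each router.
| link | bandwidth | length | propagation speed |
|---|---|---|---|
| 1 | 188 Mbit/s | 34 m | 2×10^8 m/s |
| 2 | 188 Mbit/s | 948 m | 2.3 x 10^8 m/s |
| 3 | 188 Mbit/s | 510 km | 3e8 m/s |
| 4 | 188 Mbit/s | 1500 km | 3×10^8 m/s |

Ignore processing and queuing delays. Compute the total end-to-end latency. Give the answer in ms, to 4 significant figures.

7.261 ms

L = 3271 × 8 = 26168 bits.
Transmission delay per hop = L/R = 26168/188000000 = 0.139191 ms; 4 hops → 0.556766 ms.
Propagation delays (d/s per hop): 0.00017, 0.00412174, 1.7, 5 ms; sum = 6.70429 ms.
End-to-end = 7.261 ms.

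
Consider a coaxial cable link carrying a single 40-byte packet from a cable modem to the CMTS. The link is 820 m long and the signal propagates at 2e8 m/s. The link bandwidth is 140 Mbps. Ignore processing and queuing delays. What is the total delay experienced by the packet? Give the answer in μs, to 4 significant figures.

L = 40 × 8 = 320 bits.
Transmission delay = L/R = 320 / 140000000 = 2.28571 μs.
Propagation delay = d/s = 820 m / 200000000 m/s = 4.1 μs.
Total = 6.386 μs.

6.386 μs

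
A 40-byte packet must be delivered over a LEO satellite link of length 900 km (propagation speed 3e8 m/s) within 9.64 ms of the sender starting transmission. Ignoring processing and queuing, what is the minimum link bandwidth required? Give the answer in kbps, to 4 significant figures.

L = 320 bits.
Propagation delay = 900000 / 300000000 = 3 ms.
Transmission budget = 9.64 − 3 = 6.64 ms.
R ≥ L / t_tx = 320 bits / 0.00664 s = 48.19 kbps.

48.19 kbps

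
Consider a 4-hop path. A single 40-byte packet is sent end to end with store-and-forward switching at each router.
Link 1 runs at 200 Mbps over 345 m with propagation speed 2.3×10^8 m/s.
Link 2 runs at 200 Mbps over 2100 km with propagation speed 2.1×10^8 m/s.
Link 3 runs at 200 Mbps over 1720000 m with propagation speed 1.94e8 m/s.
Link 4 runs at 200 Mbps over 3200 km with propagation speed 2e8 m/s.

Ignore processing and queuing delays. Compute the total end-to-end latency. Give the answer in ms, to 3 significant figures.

34.9 ms

L = 40 × 8 = 320 bits.
Transmission delay per hop = L/R = 320/200000000 = 0.0016 ms; 4 hops → 0.0064 ms.
Propagation delays (d/s per hop): 0.0015, 10, 8.86598, 16 ms; sum = 34.8675 ms.
End-to-end = 34.9 ms.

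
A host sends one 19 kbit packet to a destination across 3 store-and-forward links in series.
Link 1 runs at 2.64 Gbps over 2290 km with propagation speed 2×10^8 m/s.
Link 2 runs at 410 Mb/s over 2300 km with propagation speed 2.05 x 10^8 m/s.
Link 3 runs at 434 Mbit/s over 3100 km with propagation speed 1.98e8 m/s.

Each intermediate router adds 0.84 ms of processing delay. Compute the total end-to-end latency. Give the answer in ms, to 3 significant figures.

40.1 ms

L = 19000 bits.
Transmission delays (L/R per hop): 0.00719697, 0.0463415, 0.0437788 ms; sum = 0.0973172 ms.
Propagation delays (d/s per hop): 11.45, 11.2195, 15.6566 ms; sum = 38.3261 ms.
Processing at 2 router(s): 2 × 0.84 ms = 1.68 ms.
End-to-end = 40.1 ms.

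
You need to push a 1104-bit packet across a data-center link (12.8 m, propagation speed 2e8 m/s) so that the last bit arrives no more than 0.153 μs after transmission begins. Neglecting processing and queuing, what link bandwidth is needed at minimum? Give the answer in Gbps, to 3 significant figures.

12.4 Gbps

Propagation delay = 12.8 / 200000000 = 0.064 μs.
Transmission budget = 0.153 − 0.064 = 0.089 μs.
R ≥ L / t_tx = 1104 bits / 8.9e-08 s = 12.4 Gbps.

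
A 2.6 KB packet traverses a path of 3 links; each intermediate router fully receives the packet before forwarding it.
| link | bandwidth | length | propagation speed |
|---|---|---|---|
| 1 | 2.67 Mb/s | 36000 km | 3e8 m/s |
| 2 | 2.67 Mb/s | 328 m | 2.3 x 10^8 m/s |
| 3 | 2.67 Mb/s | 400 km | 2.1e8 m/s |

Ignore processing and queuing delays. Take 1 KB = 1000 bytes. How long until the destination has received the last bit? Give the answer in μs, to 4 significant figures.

145300 μs

L = 20800 bits.
Transmission delay per hop = L/R = 20800/2670000 = 7790.26 μs; 3 hops → 23370.8 μs.
Propagation delays (d/s per hop): 120000, 1.42609, 1904.76 μs; sum = 121906 μs.
End-to-end = 145300 μs.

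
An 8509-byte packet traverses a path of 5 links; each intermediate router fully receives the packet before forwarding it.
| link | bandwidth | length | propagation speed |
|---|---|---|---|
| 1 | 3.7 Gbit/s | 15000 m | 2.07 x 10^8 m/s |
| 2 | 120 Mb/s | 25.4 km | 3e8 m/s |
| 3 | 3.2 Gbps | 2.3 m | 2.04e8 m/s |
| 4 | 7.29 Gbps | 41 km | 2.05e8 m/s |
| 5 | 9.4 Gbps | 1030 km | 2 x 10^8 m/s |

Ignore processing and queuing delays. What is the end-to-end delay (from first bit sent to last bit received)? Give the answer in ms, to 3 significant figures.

L = 8509 × 8 = 68072 bits.
Transmission delays (L/R per hop): 0.0183978, 0.567267, 0.0212725, 0.00933772, 0.0072417 ms; sum = 0.623516 ms.
Propagation delays (d/s per hop): 0.0724638, 0.0846667, 1.12745e-05, 0.2, 5.15 ms; sum = 5.50714 ms.
End-to-end = 6.13 ms.

6.13 ms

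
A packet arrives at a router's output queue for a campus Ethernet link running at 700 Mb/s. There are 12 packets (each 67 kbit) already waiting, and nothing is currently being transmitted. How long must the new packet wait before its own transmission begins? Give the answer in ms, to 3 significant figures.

1.15 ms

Each queued packet: L/R = 67000/700000000 = 0.0957143 ms.
12 queued → 1.14857 ms.
Queuing delay = 1.15 ms.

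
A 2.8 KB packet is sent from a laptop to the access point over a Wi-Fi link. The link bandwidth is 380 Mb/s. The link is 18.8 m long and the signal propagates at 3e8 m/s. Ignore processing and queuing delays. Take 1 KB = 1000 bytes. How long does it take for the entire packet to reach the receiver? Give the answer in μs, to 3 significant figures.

59.0 μs

L = 22400 bits.
Transmission delay = L/R = 22400 / 380000000 = 58.9474 μs.
Propagation delay = d/s = 18.8 m / 300000000 m/s = 0.0626667 μs.
Total = 59.0 μs.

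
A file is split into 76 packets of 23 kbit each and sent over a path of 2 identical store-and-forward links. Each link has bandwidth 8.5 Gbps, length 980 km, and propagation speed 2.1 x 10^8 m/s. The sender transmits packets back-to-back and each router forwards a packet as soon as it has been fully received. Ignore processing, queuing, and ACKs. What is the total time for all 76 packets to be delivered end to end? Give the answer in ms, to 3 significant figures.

Per-hop transmission t_tx = L/R = 23000/8500000000 = 0.00270588 ms.
Per-hop propagation t_prop = 980000/210000000 = 4.66667 ms.
Pipeline fill: first packet needs 2·t_tx to clear all hops; remaining 75 packets each add one t_tx.
Total = (2+76-1)·t_tx + 2·t_prop = 77·0.00270588 + 2·4.66667 = 9.54 ms.

9.54 ms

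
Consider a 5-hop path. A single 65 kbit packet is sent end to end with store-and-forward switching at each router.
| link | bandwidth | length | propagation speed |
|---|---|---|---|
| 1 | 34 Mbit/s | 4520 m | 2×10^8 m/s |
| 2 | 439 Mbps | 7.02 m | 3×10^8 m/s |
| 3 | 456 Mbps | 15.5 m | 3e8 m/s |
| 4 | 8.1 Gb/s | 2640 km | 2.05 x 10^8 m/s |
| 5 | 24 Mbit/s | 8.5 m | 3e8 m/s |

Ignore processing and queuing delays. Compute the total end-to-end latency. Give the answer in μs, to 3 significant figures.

17800 μs

L = 65000 bits.
Transmission delays (L/R per hop): 1911.76, 148.064, 142.544, 8.02469, 2708.33 μs; sum = 4918.73 μs.
Propagation delays (d/s per hop): 22.6, 0.0234, 0.0516667, 12878, 0.0283333 μs; sum = 12900.8 μs.
End-to-end = 17800 μs.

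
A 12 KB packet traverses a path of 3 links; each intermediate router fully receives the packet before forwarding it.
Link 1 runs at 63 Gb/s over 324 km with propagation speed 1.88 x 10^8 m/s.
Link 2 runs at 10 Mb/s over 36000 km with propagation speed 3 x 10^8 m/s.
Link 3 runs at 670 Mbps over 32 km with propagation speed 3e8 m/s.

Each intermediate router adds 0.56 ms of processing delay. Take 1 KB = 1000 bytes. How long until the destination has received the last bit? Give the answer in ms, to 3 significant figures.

133 ms

L = 96000 bits.
Transmission delays (L/R per hop): 0.00152381, 9.6, 0.143284 ms; sum = 9.74481 ms.
Propagation delays (d/s per hop): 1.7234, 120, 0.106667 ms; sum = 121.83 ms.
Processing at 2 router(s): 2 × 0.56 ms = 1.12 ms.
End-to-end = 133 ms.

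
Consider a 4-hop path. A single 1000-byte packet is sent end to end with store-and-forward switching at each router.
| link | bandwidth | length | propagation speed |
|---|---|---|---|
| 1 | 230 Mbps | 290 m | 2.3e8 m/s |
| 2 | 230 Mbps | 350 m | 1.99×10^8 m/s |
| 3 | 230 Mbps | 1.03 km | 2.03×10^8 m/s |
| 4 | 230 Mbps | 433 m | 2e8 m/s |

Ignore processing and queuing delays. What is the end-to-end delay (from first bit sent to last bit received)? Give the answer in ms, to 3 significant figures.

L = 1000 × 8 = 8000 bits.
Transmission delay per hop = L/R = 8000/230000000 = 0.0347826 ms; 4 hops → 0.13913 ms.
Propagation delays (d/s per hop): 0.00126087, 0.00175879, 0.00507389, 0.002165 ms; sum = 0.0102586 ms.
End-to-end = 0.149 ms.

0.149 ms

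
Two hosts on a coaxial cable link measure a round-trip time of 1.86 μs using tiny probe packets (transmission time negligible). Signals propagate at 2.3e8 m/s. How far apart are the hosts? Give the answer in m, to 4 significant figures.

One-way propagation = RTT/2 = 0.93 μs.
d = s × t = 2.3e+08 × 9.3e-07 = 213.9 m.

213.9 m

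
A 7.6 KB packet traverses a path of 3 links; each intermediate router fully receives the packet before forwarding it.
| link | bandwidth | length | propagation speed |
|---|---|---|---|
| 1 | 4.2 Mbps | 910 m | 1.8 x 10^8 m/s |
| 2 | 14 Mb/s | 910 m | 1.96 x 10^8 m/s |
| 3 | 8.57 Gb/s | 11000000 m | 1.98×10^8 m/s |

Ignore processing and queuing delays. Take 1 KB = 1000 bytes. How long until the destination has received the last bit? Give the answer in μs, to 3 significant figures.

74400 μs

L = 60800 bits.
Transmission delays (L/R per hop): 14476.2, 4342.86, 7.09452 μs; sum = 18826.1 μs.
Propagation delays (d/s per hop): 5.05556, 4.64286, 55555.6 μs; sum = 55565.3 μs.
End-to-end = 74400 μs.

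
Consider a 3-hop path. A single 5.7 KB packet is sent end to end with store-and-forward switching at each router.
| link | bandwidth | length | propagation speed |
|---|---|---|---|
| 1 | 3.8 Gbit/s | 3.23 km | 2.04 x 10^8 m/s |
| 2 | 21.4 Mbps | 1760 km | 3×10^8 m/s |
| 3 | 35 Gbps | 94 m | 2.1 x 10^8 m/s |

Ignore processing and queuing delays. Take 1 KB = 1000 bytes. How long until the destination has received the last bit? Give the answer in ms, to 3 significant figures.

L = 45600 bits.
Transmission delays (L/R per hop): 0.012, 2.13084, 0.00130286 ms; sum = 2.14414 ms.
Propagation delays (d/s per hop): 0.0158333, 5.86667, 0.000447619 ms; sum = 5.88295 ms.
End-to-end = 8.03 ms.

8.03 ms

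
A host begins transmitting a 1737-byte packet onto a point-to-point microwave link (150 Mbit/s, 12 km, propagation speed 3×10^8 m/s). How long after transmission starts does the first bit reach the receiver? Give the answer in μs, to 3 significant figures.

First bit experiences only propagation delay: d/s = 12000/300000000 = 40.0 μs.

40.0 μs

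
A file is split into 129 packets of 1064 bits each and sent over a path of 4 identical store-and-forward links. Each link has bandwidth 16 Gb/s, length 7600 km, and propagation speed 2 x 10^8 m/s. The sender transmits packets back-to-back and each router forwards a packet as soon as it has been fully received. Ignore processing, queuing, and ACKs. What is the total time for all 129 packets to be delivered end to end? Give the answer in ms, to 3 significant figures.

Per-hop transmission t_tx = L/R = 1064/16000000000 = 6.65e-05 ms.
Per-hop propagation t_prop = 7600000/200000000 = 38 ms.
Pipeline fill: first packet needs 4·t_tx to clear all hops; remaining 128 packets each add one t_tx.
Total = (4+129-1)·t_tx + 4·t_prop = 132·6.65e-05 + 4·38 = 152 ms.

152 ms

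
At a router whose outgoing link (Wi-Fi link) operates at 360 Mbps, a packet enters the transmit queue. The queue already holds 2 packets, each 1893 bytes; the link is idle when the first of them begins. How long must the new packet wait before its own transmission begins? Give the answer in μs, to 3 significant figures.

Each queued packet: L/R = 15144/360000000 = 42.0667 μs.
2 queued → 84.1333 μs.
Queuing delay = 84.1 μs.

84.1 μs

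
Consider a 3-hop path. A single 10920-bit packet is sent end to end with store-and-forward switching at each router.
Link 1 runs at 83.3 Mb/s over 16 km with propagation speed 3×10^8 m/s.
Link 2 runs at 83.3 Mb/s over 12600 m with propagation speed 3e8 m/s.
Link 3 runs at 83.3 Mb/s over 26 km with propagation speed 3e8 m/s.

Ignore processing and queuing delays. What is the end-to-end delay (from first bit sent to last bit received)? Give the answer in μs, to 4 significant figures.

Transmission delay per hop = L/R = 10920/83300000 = 131.092 μs; 3 hops → 393.277 μs.
Propagation delays (d/s per hop): 53.3333, 42, 86.6667 μs; sum = 182 μs.
End-to-end = 575.3 μs.

575.3 μs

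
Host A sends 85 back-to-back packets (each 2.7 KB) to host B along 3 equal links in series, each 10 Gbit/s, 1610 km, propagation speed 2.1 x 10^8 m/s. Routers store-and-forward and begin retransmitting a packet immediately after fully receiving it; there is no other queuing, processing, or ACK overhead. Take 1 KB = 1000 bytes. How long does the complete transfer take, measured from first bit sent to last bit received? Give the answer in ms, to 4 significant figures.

23.19 ms

Per-hop transmission t_tx = L/R = 21600/10000000000 = 0.00216 ms.
Per-hop propagation t_prop = 1610000/210000000 = 7.66667 ms.
Pipeline fill: first packet needs 3·t_tx to clear all hops; remaining 84 packets each add one t_tx.
Total = (3+85-1)·t_tx + 3·t_prop = 87·0.00216 + 3·7.66667 = 23.19 ms.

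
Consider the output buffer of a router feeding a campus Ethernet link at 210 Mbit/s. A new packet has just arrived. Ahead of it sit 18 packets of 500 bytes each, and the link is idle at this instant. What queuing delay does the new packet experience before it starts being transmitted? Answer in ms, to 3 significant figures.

0.343 ms

Each queued packet: L/R = 4000/210000000 = 0.0190476 ms.
18 queued → 0.342857 ms.
Queuing delay = 0.343 ms.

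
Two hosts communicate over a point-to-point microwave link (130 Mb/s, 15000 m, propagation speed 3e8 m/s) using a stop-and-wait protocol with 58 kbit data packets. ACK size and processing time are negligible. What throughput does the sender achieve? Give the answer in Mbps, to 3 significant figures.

106 Mbps

t_tx = L/R = 58000/130000000 = 0.000446154 s.
t_prop = 15000/300000000 = 5e-05 s; RTT = 0.0001 s.
Cycle = t_tx + RTT = 0.000546154 s.
Throughput = L / cycle = 58000 / 0.000546154 = 106 Mbps.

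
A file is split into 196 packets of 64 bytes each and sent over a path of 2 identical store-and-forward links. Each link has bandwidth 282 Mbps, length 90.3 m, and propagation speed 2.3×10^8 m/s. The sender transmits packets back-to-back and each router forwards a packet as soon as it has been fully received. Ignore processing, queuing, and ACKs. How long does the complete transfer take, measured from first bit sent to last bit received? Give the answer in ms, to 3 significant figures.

0.358 ms

Per-hop transmission t_tx = L/R = 512/282000000 = 0.0018156 ms.
Per-hop propagation t_prop = 90.3/2.3e+08 = 0.000392609 ms.
Pipeline fill: first packet needs 2·t_tx to clear all hops; remaining 195 packets each add one t_tx.
Total = (2+196-1)·t_tx + 2·t_prop = 197·0.0018156 + 2·0.000392609 = 0.358 ms.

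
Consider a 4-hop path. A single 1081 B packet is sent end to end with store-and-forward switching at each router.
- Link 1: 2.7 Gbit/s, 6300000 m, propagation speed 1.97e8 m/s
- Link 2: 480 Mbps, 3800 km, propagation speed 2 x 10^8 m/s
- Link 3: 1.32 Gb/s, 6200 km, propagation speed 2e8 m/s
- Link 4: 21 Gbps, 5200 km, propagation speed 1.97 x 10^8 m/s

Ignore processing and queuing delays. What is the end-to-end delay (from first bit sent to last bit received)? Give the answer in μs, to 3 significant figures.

L = 1081 × 8 = 8648 bits.
Transmission delays (L/R per hop): 3.20296, 18.0167, 6.55152, 0.41181 μs; sum = 28.183 μs.
Propagation delays (d/s per hop): 31979.7, 19000, 31000, 26395.9 μs; sum = 108376 μs.
End-to-end = 108000 μs.

108000 μs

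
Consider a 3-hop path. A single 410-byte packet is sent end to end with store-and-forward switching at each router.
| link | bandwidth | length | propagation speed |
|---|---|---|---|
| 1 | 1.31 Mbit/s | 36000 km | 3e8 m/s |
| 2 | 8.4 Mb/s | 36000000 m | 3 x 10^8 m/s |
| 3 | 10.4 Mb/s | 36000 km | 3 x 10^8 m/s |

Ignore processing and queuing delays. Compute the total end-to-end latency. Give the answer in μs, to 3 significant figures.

L = 410 × 8 = 3280 bits.
Transmission delays (L/R per hop): 2503.82, 390.476, 315.385 μs; sum = 3209.68 μs.
Propagation delays (d/s per hop): 120000, 120000, 120000 μs; sum = 360000 μs.
End-to-end = 363000 μs.

363000 μs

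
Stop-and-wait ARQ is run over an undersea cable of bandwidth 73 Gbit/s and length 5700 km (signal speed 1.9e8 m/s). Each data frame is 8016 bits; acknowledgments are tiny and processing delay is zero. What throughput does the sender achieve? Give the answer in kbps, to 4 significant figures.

133.6 kbps

t_tx = L/R = 8016/73000000000 = 1.09808e-07 s.
t_prop = 5700000/190000000 = 0.03 s; RTT = 0.06 s.
Cycle = t_tx + RTT = 0.0600001 s.
Throughput = L / cycle = 8016 / 0.0600001 = 133.6 kbps.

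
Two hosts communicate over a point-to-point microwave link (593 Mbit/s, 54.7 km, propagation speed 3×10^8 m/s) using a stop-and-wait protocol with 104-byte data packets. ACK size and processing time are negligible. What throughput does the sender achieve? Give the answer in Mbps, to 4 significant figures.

t_tx = L/R = 832/593000000 = 1.40304e-06 s.
t_prop = 54700/300000000 = 0.000182333 s; RTT = 0.000364667 s.
Cycle = t_tx + RTT = 0.00036607 s.
Throughput = L / cycle = 832 / 0.00036607 = 2.273 Mbps.

2.273 Mbps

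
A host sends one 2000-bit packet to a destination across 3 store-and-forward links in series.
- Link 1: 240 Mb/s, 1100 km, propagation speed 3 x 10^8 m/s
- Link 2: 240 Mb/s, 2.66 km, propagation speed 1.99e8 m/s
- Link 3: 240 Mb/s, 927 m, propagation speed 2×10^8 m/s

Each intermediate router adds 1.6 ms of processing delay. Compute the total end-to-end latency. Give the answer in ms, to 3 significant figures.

Transmission delay per hop = L/R = 2000/240000000 = 0.00833333 ms; 3 hops → 0.025 ms.
Propagation delays (d/s per hop): 3.66667, 0.0133668, 0.004635 ms; sum = 3.68467 ms.
Processing at 2 router(s): 2 × 1.6 ms = 3.2 ms.
End-to-end = 6.91 ms.

6.91 ms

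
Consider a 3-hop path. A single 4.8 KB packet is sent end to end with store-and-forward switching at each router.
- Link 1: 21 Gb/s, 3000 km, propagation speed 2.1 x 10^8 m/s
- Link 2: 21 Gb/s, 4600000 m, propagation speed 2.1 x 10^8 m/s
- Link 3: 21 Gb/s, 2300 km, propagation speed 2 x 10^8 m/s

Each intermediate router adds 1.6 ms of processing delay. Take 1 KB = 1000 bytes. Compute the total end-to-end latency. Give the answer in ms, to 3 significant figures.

L = 38400 bits.
Transmission delay per hop = L/R = 38400/21000000000 = 0.00182857 ms; 3 hops → 0.00548571 ms.
Propagation delays (d/s per hop): 14.2857, 21.9048, 11.5 ms; sum = 47.6905 ms.
Processing at 2 router(s): 2 × 1.6 ms = 3.2 ms.
End-to-end = 50.9 ms.

50.9 ms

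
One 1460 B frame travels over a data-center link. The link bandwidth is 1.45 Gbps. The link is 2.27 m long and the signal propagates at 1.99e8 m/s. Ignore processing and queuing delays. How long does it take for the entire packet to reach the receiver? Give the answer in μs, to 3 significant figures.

8.07 μs

L = 1460 × 8 = 11680 bits.
Transmission delay = L/R = 11680 / 1450000000 = 8.05517 μs.
Propagation delay = d/s = 2.27 m / 199000000 m/s = 0.011407 μs.
Total = 8.07 μs.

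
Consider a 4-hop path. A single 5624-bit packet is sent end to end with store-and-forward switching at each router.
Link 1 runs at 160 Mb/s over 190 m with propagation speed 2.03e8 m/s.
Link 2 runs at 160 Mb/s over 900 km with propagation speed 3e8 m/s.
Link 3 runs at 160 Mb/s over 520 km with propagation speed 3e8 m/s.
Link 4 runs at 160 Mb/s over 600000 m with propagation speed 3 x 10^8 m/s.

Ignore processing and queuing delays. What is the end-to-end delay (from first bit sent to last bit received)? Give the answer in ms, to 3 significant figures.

6.87 ms

Transmission delay per hop = L/R = 5624/160000000 = 0.03515 ms; 4 hops → 0.1406 ms.
Propagation delays (d/s per hop): 0.000935961, 3, 1.73333, 2 ms; sum = 6.73427 ms.
End-to-end = 6.87 ms.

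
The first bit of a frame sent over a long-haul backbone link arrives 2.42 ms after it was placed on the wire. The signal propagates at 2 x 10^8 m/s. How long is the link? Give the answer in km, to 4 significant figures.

d = s × t_prop = 200000000 × 0.00242 = 484.0 km.

484.0 km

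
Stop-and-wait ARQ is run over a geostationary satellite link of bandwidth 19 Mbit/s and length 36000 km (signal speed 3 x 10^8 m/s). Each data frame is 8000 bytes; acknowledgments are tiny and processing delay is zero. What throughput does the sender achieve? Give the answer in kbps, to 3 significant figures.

263 kbps

t_tx = L/R = 64000/19000000 = 0.00336842 s.
t_prop = 36000000/300000000 = 0.12 s; RTT = 0.24 s.
Cycle = t_tx + RTT = 0.243368 s.
Throughput = L / cycle = 64000 / 0.243368 = 263 kbps.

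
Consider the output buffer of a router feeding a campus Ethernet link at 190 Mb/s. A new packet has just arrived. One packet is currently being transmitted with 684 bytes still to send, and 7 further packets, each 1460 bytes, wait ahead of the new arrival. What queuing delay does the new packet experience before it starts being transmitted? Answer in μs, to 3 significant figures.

459 μs

Each queued packet: L/R = 11680/190000000 = 61.4737 μs.
7 queued → 430.316 μs.
Plus remaining 5472 bits of current packet: 28.8 μs.
Queuing delay = 459 μs.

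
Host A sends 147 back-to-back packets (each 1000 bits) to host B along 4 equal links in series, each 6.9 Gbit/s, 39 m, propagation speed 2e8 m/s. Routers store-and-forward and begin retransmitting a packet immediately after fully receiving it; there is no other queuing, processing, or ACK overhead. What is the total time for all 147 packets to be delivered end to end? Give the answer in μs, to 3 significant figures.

Per-hop transmission t_tx = L/R = 1000/6900000000 = 0.144928 μs.
Per-hop propagation t_prop = 39/200000000 = 0.195 μs.
Pipeline fill: first packet needs 4·t_tx to clear all hops; remaining 146 packets each add one t_tx.
Total = (4+147-1)·t_tx + 4·t_prop = 150·0.144928 + 4·0.195 = 22.5 μs.

22.5 μs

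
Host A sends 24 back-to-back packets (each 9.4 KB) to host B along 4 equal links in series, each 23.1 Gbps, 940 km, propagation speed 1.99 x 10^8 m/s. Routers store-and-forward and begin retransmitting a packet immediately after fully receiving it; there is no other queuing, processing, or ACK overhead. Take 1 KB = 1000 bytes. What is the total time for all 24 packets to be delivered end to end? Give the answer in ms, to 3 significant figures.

Per-hop transmission t_tx = L/R = 75200/23100000000 = 0.00325541 ms.
Per-hop propagation t_prop = 940000/199000000 = 4.72362 ms.
Pipeline fill: first packet needs 4·t_tx to clear all hops; remaining 23 packets each add one t_tx.
Total = (4+24-1)·t_tx + 4·t_prop = 27·0.00325541 + 4·4.72362 = 19.0 ms.

19.0 ms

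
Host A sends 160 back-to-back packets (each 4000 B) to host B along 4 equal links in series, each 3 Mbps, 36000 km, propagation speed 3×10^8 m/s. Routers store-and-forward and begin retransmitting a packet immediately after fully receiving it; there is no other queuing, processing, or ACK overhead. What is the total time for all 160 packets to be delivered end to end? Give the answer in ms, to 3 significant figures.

2220 ms

Per-hop transmission t_tx = L/R = 32000/3000000 = 10.6667 ms.
Per-hop propagation t_prop = 36000000/300000000 = 120 ms.
Pipeline fill: first packet needs 4·t_tx to clear all hops; remaining 159 packets each add one t_tx.
Total = (4+160-1)·t_tx + 4·t_prop = 163·10.6667 + 4·120 = 2220 ms.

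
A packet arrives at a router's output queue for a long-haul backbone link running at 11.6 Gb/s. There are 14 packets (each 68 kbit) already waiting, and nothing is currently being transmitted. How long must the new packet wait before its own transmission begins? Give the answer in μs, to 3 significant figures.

82.1 μs

Each queued packet: L/R = 68000/11600000000 = 5.86207 μs.
14 queued → 82.069 μs.
Queuing delay = 82.1 μs.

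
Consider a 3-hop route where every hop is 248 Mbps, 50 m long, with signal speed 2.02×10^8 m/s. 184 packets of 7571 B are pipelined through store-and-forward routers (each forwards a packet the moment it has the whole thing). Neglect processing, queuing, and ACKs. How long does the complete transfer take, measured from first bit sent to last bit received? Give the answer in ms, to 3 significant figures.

Per-hop transmission t_tx = L/R = 60568/248000000 = 0.244226 ms.
Per-hop propagation t_prop = 50/202000000 = 0.000247525 ms.
Pipeline fill: first packet needs 3·t_tx to clear all hops; remaining 183 packets each add one t_tx.
Total = (3+184-1)·t_tx + 3·t_prop = 186·0.244226 + 3·0.000247525 = 45.4 ms.

45.4 ms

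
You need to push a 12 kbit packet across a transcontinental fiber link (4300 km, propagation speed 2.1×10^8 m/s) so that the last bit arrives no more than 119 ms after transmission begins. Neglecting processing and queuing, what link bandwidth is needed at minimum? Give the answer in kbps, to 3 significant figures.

122 kbps

Propagation delay = 4300000 / 210000000 = 20.4762 ms.
Transmission budget = 119 − 20.4762 = 98.5238 ms.
R ≥ L / t_tx = 12000 bits / 0.0985238 s = 122 kbps.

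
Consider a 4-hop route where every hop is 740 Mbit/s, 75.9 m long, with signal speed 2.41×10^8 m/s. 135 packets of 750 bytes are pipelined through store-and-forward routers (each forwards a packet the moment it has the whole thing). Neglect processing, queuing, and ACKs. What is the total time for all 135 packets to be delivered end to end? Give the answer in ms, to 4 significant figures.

1.120 ms

Per-hop transmission t_tx = L/R = 6000/740000000 = 0.00810811 ms.
Per-hop propagation t_prop = 75.9/241000000 = 0.000314938 ms.
Pipeline fill: first packet needs 4·t_tx to clear all hops; remaining 134 packets each add one t_tx.
Total = (4+135-1)·t_tx + 4·t_prop = 138·0.00810811 + 4·0.000314938 = 1.120 ms.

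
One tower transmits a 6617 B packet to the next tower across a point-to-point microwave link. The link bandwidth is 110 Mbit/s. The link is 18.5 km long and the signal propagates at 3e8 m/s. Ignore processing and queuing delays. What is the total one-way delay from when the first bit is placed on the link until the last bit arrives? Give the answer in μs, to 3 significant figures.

L = 6617 × 8 = 52936 bits.
Transmission delay = L/R = 52936 / 110000000 = 481.236 μs.
Propagation delay = d/s = 18500 m / 300000000 m/s = 61.6667 μs.
Total = 543 μs.

543 μs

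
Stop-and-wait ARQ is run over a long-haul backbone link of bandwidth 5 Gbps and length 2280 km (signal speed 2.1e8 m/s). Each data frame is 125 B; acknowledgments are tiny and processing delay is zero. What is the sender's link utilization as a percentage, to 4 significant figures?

t_tx = L/R = 1000/5000000000 = 2e-07 s.
t_prop = 2280000/210000000 = 0.0108571 s; RTT = 0.0217143 s.
Cycle = t_tx + RTT = 0.0217145 s.
Utilization = t_tx / cycle = 2e-07/0.0217145 = 0.0009210 %.

0.0009210 %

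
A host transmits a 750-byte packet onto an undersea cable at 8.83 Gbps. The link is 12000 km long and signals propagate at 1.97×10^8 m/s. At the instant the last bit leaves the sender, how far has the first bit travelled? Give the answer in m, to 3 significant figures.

t_tx = L/R = 6000/8830000000 = 6.79502e-07 s.
Distance = s × t_tx = 197000000 × 6.79502e-07 = 134 m.

134 m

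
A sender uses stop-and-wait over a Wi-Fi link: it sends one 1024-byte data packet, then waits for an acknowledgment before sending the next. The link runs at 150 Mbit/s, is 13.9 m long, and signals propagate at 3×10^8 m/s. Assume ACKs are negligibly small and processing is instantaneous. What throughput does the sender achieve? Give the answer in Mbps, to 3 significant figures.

150 Mbps

t_tx = L/R = 8192/150000000 = 5.46133e-05 s.
t_prop = 13.9/300000000 = 4.63333e-08 s; RTT = 9.26667e-08 s.
Cycle = t_tx + RTT = 5.4706e-05 s.
Throughput = L / cycle = 8192 / 5.4706e-05 = 150 Mbps.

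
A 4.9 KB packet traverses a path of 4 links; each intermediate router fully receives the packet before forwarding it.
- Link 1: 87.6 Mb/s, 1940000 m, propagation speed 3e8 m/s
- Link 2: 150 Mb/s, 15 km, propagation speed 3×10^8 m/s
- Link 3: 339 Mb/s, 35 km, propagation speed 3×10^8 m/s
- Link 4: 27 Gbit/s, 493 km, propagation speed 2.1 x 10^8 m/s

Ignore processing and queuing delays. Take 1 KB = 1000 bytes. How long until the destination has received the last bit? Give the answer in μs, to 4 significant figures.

L = 39200 bits.
Transmission delays (L/R per hop): 447.489, 261.333, 115.634, 1.45185 μs; sum = 825.908 μs.
Propagation delays (d/s per hop): 6466.67, 50, 116.667, 2347.62 μs; sum = 8980.95 μs.
End-to-end = 9807 μs.

9807 μs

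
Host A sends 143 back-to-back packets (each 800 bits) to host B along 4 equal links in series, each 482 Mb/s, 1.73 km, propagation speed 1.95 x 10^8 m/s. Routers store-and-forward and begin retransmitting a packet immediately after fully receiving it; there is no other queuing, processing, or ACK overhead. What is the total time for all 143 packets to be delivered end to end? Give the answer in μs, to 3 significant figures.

Per-hop transmission t_tx = L/R = 800/482000000 = 1.65975 μs.
Per-hop propagation t_prop = 1730/195000000 = 8.87179 μs.
Pipeline fill: first packet needs 4·t_tx to clear all hops; remaining 142 packets each add one t_tx.
Total = (4+143-1)·t_tx + 4·t_prop = 146·1.65975 + 4·8.87179 = 278 μs.

278 μs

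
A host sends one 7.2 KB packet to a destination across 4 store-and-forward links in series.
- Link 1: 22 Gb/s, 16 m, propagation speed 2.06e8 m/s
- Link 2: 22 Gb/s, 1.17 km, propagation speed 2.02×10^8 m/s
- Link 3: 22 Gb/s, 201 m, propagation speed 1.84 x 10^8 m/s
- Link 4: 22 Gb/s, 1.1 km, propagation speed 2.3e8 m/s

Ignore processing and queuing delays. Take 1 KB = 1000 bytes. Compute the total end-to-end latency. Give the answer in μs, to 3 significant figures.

L = 57600 bits.
Transmission delay per hop = L/R = 57600/22000000000 = 2.61818 μs; 4 hops → 10.4727 μs.
Propagation delays (d/s per hop): 0.0776699, 5.79208, 1.09239, 4.78261 μs; sum = 11.7447 μs.
End-to-end = 22.2 μs.

22.2 μs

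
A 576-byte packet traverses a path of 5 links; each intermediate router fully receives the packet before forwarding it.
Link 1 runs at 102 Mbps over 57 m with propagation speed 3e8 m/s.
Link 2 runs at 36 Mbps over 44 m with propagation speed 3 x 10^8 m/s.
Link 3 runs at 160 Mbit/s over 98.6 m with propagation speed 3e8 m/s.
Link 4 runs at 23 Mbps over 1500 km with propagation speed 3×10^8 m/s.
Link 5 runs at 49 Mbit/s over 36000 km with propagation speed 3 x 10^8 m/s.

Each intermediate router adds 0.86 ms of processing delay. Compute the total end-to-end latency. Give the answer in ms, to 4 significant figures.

L = 576 × 8 = 4608 bits.
Transmission delays (L/R per hop): 0.0451765, 0.128, 0.0288, 0.200348, 0.0940408 ms; sum = 0.496365 ms.
Propagation delays (d/s per hop): 0.00019, 0.000146667, 0.000328667, 5, 120 ms; sum = 125.001 ms.
Processing at 4 router(s): 4 × 0.86 ms = 3.44 ms.
End-to-end = 128.9 ms.

128.9 ms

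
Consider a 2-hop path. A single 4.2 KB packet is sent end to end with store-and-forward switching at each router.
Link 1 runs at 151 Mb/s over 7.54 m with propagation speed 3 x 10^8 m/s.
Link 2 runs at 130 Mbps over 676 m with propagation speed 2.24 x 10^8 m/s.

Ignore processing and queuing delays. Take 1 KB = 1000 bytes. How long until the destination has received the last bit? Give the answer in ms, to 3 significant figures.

L = 33600 bits.
Transmission delays (L/R per hop): 0.222517, 0.258462 ms; sum = 0.480978 ms.
Propagation delays (d/s per hop): 2.51333e-05, 0.00301786 ms; sum = 0.00304299 ms.
End-to-end = 0.484 ms.

0.484 ms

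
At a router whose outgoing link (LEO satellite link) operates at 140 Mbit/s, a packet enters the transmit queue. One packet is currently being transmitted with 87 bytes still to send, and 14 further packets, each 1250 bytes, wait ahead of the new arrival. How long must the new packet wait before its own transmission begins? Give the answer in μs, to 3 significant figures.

1000 μs

Each queued packet: L/R = 10000/140000000 = 71.4286 μs.
14 queued → 1000 μs.
Plus remaining 696 bits of current packet: 4.97143 μs.
Queuing delay = 1000 μs.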